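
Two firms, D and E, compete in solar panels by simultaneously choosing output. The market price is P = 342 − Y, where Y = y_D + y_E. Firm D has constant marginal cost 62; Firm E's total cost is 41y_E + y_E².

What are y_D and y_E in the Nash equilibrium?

117, 46

Firm D's profit: π = y_D(342 − (y_D + y_E)) − 62y_D.
∂π/∂y_D = 280 − 2y_D − y_E = 0, so y_D = 140 − 0.5y_E.
For E: ∂π/∂y_E = 301 − 4y_E − y_D = 0 ⇒ y_E = 75.25 − 0.25y_D.
Solving the two reaction functions simultaneously: (1 − (−0.5)(−0.25))y_D = 140 − 0.5·75.25, so 0.875y_D = 102.375 and y_D = 117.
Then y_E = 75.25 − 0.25·117 = 46.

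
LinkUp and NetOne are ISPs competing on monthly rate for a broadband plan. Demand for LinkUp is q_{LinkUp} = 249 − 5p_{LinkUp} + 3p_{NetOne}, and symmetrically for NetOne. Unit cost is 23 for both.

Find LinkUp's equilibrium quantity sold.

LinkUp's profit: π = (p_{LinkUp} − 23)(249 − 5p_{LinkUp} + 3p_{NetOne}).
∂π/∂p_{LinkUp} = 364 − 10p_{LinkUp} + 3p_{NetOne} = 0 ⇒ p_{LinkUp} = 36.4 + 0.3p_{NetOne}.
Setting p_{LinkUp} = p_{NetOne} in the reaction function: p_{LinkUp} = 36.4 + 0.3p_{LinkUp}, so p_{LinkUp} = 36.4 / 0.7 = 52.
q_{LinkUp} = 249 − 5·52 + 3·52 = 145.

145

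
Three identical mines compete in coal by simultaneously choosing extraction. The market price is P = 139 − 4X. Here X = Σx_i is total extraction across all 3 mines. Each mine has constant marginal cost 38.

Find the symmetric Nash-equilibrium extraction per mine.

6.3125

A representative mine's profit is π_i = x_i(139 − 4X) − 38x_i, with X = x_i + Σ_{j≠i} x_j.
First-order condition: 101 − 8x_i − 4Σ_{j≠i} x_j = 0.
Imposing symmetry (x_j = x for all j) turns Σ_{j≠i} x_j into 2x, so 101 = 16x and x = 6.3125.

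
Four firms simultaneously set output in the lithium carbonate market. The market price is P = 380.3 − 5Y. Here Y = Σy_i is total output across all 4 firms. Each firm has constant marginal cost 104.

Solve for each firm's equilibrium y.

A representative firm's profit is π_i = y_i(380.3 − 5Y) − 104y_i, with Y = y_i + Σ_{j≠i} y_j.
First-order condition: 276.3 − 10y_i − 5Σ_{j≠i} y_j = 0.
In a symmetric equilibrium every firm chooses the same y, so Σ_{j≠i} y_j = 3y. The condition becomes 276.3 − 25y = 0, giving y = 276.3/25 = 11.052.

11.052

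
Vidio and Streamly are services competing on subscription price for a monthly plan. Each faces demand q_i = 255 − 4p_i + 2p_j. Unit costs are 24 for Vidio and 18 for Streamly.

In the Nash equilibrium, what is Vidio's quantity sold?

Vidio's profit: π = (p_{Vidio} − 24)(255 − 4p_{Vidio} + 2p_{Streamly}).
∂π/∂p_{Vidio} = 351 − 8p_{Vidio} + 2p_{Streamly} = 0 ⇒ p_{Vidio} = 43.875 + 0.25p_{Streamly}.
Similarly p_{Streamly} = 40.875 + 0.25p_{Vidio}.
Plugging p_{Streamly} into Vidio's best response: p_{Vidio} = 43.875 + 0.25(40.875 + 0.25p_{Vidio}) ⇒ 0.9375p_{Vidio} = 1731/32, so p_{Vidio} = 57.7.
Then p_{Streamly} = 40.875 + 0.25·57.7 = 55.3.
q_{Vidio} = 255 − 4·57.7 + 2·55.3 = 134.8.

134.8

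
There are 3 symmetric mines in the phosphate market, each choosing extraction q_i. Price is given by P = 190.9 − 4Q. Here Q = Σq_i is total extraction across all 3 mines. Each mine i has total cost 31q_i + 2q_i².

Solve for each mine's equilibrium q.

A representative mine's profit is π_i = q_i(190.9 − 4Q) − 31q_i − 2q_i², with Q = q_i + Σ_{j≠i} q_j.
First-order condition: 159.9 − 12q_i − 4Σ_{j≠i} q_j = 0.
Imposing symmetry (q_j = q for all j) turns Σ_{j≠i} q_j into 2q, so 159.9 = 20q and q = 7.995.

7.995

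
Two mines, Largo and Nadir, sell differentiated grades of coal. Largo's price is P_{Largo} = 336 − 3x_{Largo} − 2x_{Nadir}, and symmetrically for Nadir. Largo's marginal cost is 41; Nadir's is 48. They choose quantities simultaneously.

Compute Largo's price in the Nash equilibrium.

152.9375

Mine Largo's profit: π = x_{Largo}(336 − 3x_{Largo} − 2x_{Nadir}) − 41x_{Largo}.
∂π/∂x_{Largo} = 295 − 6x_{Largo} − 2x_{Nadir} = 0 ⇒ x_{Largo} = 295/6 − (1/3)x_{Nadir}.
Similarly x_{Nadir} = 48 − (1/3)x_{Largo}.
Substituting the second reaction function into the first: x_{Largo} = 295/6 − (1/3)(48 − (1/3)x_{Largo}), which gives (8/9)x_{Largo} = 199/6 ⇒ x_{Largo} = 37.3125.
Then x_{Nadir} = 48 − (1/3)·37.3125 = 35.5625.
P_{Largo} = 336 − 3·37.3125 − 2·35.5625 = 152.9375.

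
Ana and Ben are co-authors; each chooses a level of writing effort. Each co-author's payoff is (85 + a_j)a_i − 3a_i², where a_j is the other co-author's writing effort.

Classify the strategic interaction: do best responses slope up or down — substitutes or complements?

Ana's payoff is (85 + a_B)a_A − 3a_A².
∂π/∂a_A = 85 + a_B − 6a_A = 0, so a_A = 85/6 + (1/6)a_B.
The best-response slope da_A/da_B = 1/6 > 0: the reaction function is upward-sloping, so the choices are strategic complements.

strategic complements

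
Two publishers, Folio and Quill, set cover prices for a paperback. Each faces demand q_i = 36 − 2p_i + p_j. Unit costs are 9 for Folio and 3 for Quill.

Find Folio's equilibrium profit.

Folio's profit: π = (p_{Folio} − 9)(36 − 2p_{Folio} + p_{Quill}).
∂π/∂p_{Folio} = 54 − 4p_{Folio} + p_{Quill} = 0 ⇒ p_{Folio} = 13.5 + 0.25p_{Quill}.
Similarly p_{Quill} = 10.5 + 0.25p_{Folio}.
Solving the two reaction functions simultaneously: (1 − (0.25)(0.25))p_{Folio} = 13.5 + 0.25·10.5, so 0.9375p_{Folio} = 16.125 and p_{Folio} = 17.2.
Then p_{Quill} = 10.5 + 0.25·17.2 = 14.8.
q_{Folio} = 36 − 2·17.2 + 14.8 = 16.4.
Profit = (17.2 − 9)·16.4 = 134.48.

134.48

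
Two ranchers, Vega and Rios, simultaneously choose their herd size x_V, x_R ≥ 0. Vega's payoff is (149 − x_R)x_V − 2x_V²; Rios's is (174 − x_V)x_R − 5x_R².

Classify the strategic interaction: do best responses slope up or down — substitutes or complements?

Expanding Vega's payoff: 149x_V − x_Rx_V − 2x_V².
∂π/∂x_V = 149 − x_R − 4x_V = 0, so x_V = 37.25 − 0.25x_R.
The best-response slope dx_V/dx_R = −0.25 < 0: the reaction function is downward-sloping, so the choices are strategic substitutes.

strategic substitutes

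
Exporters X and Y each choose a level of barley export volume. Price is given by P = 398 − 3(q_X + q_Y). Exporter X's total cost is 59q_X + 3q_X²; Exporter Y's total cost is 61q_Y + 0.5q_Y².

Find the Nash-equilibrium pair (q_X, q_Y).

Exporter X's profit: π = q_X(398 − 3(q_X + q_Y)) − 59q_X − 3q_X².
∂π/∂q_X = 339 − 12q_X − 3q_Y = 0, so q_X = 28.25 − 0.25q_Y.
For Y: ∂π/∂q_Y = 337 − 7q_Y − 3q_X = 0 ⇒ q_Y = 337/7 − (3/7)q_X.
Plugging q_Y into X's best response: q_X = 28.25 − 0.25(337/7 − (3/7)q_X) ⇒ (25/28)q_X = 227/14, so q_X = 18.16.
Then q_Y = 337/7 − (3/7)·18.16 = 40.36.

18.16, 40.36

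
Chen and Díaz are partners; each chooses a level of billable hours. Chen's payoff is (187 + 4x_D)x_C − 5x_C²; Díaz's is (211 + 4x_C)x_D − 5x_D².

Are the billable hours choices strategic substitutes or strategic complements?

Expanding Chen's payoff: 187x_C + 4x_Dx_C − 5x_C².
∂π/∂x_C = 187 + 4x_D − 10x_C = 0, so x_C = 18.7 + 0.4x_D.
The best-response slope dx_C/dx_D = 0.4 > 0: the reaction function is upward-sloping, so the choices are strategic complements.

strategic complements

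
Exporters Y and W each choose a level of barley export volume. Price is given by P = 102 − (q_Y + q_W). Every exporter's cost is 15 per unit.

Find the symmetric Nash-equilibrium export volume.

Exporter Y's profit: π = q_Y(102 − (q_Y + q_W)) − 15q_Y.
∂π/∂q_Y = 87 − 2q_Y − q_W = 0, so q_Y = 43.5 − 0.5q_W.
Setting q_Y = q_W in the reaction function: q_Y = 43.5 − 0.5q_Y, so q_Y = 43.5 / 1.5 = 29.

29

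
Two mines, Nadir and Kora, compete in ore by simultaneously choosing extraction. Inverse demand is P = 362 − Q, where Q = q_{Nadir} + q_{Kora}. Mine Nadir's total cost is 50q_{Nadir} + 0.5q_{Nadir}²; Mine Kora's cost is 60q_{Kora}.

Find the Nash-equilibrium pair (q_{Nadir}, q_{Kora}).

Mine Nadir's profit: π = q_{Nadir}(362 − (q_{Nadir} + q_{Kora})) − 50q_{Nadir} − 0.5q_{Nadir}².
∂π/∂q_{Nadir} = 312 − 3q_{Nadir} − q_{Kora} = 0, so q_{Nadir} = 104 − (1/3)q_{Kora}.
For Kora: ∂π/∂q_{Kora} = 302 − 2q_{Kora} − q_{Nadir} = 0 ⇒ q_{Kora} = 151 − 0.5q_{Nadir}.
Plugging q_{Kora} into Nadir's best response: q_{Nadir} = 104 − (1/3)(151 − 0.5q_{Nadir}) ⇒ (5/6)q_{Nadir} = 161/3, so q_{Nadir} = 64.4.
Then q_{Kora} = 151 − 0.5·64.4 = 118.8.

64.4, 118.8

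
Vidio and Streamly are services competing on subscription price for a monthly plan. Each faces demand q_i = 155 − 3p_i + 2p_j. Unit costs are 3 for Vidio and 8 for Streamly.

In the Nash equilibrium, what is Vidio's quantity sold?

Vidio's profit: π = (p_{Vidio} − 3)(155 − 3p_{Vidio} + 2p_{Streamly}).
∂π/∂p_{Vidio} = 164 − 6p_{Vidio} + 2p_{Streamly} = 0 ⇒ p_{Vidio} = 82/3 + (1/3)p_{Streamly}.
Similarly p_{Streamly} = 179/6 + (1/3)p_{Vidio}.
Plugging p_{Streamly} into Vidio's best response: p_{Vidio} = 82/3 + (1/3)(179/6 + (1/3)p_{Vidio}) ⇒ (8/9)p_{Vidio} = 671/18, so p_{Vidio} = 41.9375.
Then p_{Streamly} = 179/6 + (1/3)·41.9375 = 43.8125.
q_{Vidio} = 155 − 3·41.9375 + 2·43.8125 = 116.8125.

116.8125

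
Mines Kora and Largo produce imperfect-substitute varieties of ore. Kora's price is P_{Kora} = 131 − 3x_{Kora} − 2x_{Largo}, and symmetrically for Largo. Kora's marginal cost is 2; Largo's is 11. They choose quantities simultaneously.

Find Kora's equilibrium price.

Mine Kora's profit: π = x_{Kora}(131 − 3x_{Kora} − 2x_{Largo}) − 2x_{Kora}.
∂π/∂x_{Kora} = 129 − 6x_{Kora} − 2x_{Largo} = 0 ⇒ x_{Kora} = 21.5 − (1/3)x_{Largo}.
Similarly x_{Largo} = 20 − (1/3)x_{Kora}.
Plugging x_{Largo} into Kora's best response: x_{Kora} = 21.5 − (1/3)(20 − (1/3)x_{Kora}) ⇒ (8/9)x_{Kora} = 89/6, so x_{Kora} = 16.6875.
Then x_{Largo} = 20 − (1/3)·16.6875 = 14.4375.
P_{Kora} = 131 − 3·16.6875 − 2·14.4375 = 52.0625.

52.0625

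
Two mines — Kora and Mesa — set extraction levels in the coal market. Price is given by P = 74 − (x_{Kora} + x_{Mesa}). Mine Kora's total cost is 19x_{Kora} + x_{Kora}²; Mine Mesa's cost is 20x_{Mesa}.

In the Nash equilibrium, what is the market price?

Mine Kora's profit: π = x_{Kora}(74 − (x_{Kora} + x_{Mesa})) − 19x_{Kora} − x_{Kora}².
∂π/∂x_{Kora} = 55 − 4x_{Kora} − x_{Mesa} = 0, so x_{Kora} = 13.75 − 0.25x_{Mesa}.
For Mesa: ∂π/∂x_{Mesa} = 54 − 2x_{Mesa} − x_{Kora} = 0 ⇒ x_{Mesa} = 27 − 0.5x_{Kora}.
Solving the two reaction functions simultaneously: (1 − (−0.25)(−0.5))x_{Kora} = 13.75 − 0.25·27, so 0.875x_{Kora} = 7 and x_{Kora} = 8.
Then x_{Mesa} = 27 − 0.5·8 = 23.
Equilibrium price: P = 74 − 31 = 43.

43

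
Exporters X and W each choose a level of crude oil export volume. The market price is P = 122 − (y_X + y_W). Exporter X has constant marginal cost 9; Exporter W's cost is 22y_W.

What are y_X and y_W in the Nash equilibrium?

42, 29

Exporter X's profit: π = y_X(122 − (y_X + y_W)) − 9y_X.
∂π/∂y_X = 113 − 2y_X − y_W = 0, so y_X = 56.5 − 0.5y_W.
By the same steps for W: y_W = 50 − 0.5y_X.
Substituting the second reaction function into the first: y_X = 56.5 − 0.5(50 − 0.5y_X), which gives 0.75y_X = 31.5 ⇒ y_X = 42.
Then y_W = 50 − 0.5·42 = 29.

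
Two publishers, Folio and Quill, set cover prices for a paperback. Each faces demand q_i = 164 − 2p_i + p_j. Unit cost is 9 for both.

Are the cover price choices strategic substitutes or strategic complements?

strategic complements

Folio's profit: π = (p_{Folio} − 9)(164 − 2p_{Folio} + p_{Quill}).
∂π/∂p_{Folio} = 182 − 4p_{Folio} + p_{Quill} = 0 ⇒ p_{Folio} = 45.5 + 0.25p_{Quill}.
The best-response slope dp_{Folio}/dp_{Quill} = 0.25 > 0: the reaction function is upward-sloping, so the choices are strategic complements.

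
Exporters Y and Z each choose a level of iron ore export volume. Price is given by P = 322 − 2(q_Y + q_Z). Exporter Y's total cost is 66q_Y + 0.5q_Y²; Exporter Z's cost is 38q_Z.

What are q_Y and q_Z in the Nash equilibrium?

28.5, 56.75

Exporter Y's profit: π = q_Y(322 − 2(q_Y + q_Z)) − 66q_Y − 0.5q_Y².
∂π/∂q_Y = 256 − 5q_Y − 2q_Z = 0, so q_Y = 51.2 − 0.4q_Z.
For Z: ∂π/∂q_Z = 284 − 4q_Z − 2q_Y = 0 ⇒ q_Z = 71 − 0.5q_Y.
Substituting the second reaction function into the first: q_Y = 51.2 − 0.4(71 − 0.5q_Y), which gives 0.8q_Y = 22.8 ⇒ q_Y = 28.5.
Then q_Z = 71 − 0.5·28.5 = 56.75.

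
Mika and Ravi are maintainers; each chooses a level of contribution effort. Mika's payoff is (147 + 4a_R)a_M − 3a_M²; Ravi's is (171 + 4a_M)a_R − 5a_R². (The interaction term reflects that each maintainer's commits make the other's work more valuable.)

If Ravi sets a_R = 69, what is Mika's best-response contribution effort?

Expanding Mika's payoff: 147a_M + 4a_Ra_M − 3a_M².
∂π/∂a_M = 147 + 4a_R − 6a_M = 0, so a_M = 24.5 + (2/3)a_R.
At a_R = 69: a_M = 24.5 + (2/3)·69 = 70.5.

70.5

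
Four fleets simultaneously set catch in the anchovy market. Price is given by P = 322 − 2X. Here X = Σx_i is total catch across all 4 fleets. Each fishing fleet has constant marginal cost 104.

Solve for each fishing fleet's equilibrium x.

A representative fishing fleet's profit is π_i = x_i(322 − 2X) − 104x_i, with X = x_i + Σ_{j≠i} x_j.
First-order condition: 218 − 4x_i − 2Σ_{j≠i} x_j = 0.
Imposing symmetry (x_j = x for all j) turns Σ_{j≠i} x_j into 3x, so 218 = 10x and x = 21.8.

21.8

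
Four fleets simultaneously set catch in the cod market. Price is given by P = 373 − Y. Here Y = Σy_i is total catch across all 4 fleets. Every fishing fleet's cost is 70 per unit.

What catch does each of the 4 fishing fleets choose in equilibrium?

60.6

A representative fishing fleet's profit is π_i = y_i(373 − Y) − 70y_i, with Y = y_i + Σ_{j≠i} y_j.
First-order condition: 303 − 2y_i − Σ_{j≠i} y_j = 0.
In a symmetric equilibrium every fishing fleet chooses the same y, so Σ_{j≠i} y_j = 3y. The condition becomes 303 − 5y = 0, giving y = 303/5 = 60.6.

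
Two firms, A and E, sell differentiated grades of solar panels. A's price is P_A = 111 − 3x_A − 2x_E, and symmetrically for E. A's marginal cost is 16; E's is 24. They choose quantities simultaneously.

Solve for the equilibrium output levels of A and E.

12.375, 10.375

Firm A's profit: π = x_A(111 − 3x_A − 2x_E) − 16x_A.
∂π/∂x_A = 95 − 6x_A − 2x_E = 0 ⇒ x_A = 95/6 − (1/3)x_E.
Similarly x_E = 14.5 − (1/3)x_A.
Plugging x_E into A's best response: x_A = 95/6 − (1/3)(14.5 − (1/3)x_A) ⇒ (8/9)x_A = 11, so x_A = 12.375.
Then x_E = 14.5 − (1/3)·12.375 = 10.375.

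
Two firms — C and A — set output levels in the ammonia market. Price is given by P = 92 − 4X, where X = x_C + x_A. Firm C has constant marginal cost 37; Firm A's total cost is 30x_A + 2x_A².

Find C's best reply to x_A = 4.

4.875

Firm C's profit: π = x_C(92 − 4(x_C + x_A)) − 37x_C.
∂π/∂x_C = 55 − 8x_C − 4x_A = 0, so x_C = 6.875 − 0.5x_A.
At x_A = 4: x_C = 6.875 − 0.5·4 = 4.875.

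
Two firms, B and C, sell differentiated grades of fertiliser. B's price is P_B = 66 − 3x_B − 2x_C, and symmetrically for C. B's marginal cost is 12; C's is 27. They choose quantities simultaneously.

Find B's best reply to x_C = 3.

8

Firm B's profit: π = x_B(66 − 3x_B − 2x_C) − 12x_B.
∂π/∂x_B = 54 − 6x_B − 2x_C = 0 ⇒ x_B = 9 − (1/3)x_C.
At x_C = 3: x_B = 9 − (1/3)·3 = 8.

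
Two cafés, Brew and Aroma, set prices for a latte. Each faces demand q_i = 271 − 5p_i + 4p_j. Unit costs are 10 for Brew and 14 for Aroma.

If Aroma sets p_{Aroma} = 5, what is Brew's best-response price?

34.1

Brew's profit: π = (p_{Brew} − 10)(271 − 5p_{Brew} + 4p_{Aroma}).
∂π/∂p_{Brew} = 321 − 10p_{Brew} + 4p_{Aroma} = 0 ⇒ p_{Brew} = 32.1 + 0.4p_{Aroma}.
At p_{Aroma} = 5: p_{Brew} = 32.1 + 0.4·5 = 34.1.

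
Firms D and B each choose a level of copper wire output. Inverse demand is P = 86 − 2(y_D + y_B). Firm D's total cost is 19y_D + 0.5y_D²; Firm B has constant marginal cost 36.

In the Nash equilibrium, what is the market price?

50.5

Firm D's profit: π = y_D(86 − 2(y_D + y_B)) − 19y_D − 0.5y_D².
∂π/∂y_D = 67 − 5y_D − 2y_B = 0, so y_D = 13.4 − 0.4y_B.
For B: ∂π/∂y_B = 50 − 4y_B − 2y_D = 0 ⇒ y_B = 12.5 − 0.5y_D.
Plugging y_B into D's best response: y_D = 13.4 − 0.4(12.5 − 0.5y_D) ⇒ 0.8y_D = 8.4, so y_D = 10.5.
Then y_B = 12.5 − 0.5·10.5 = 7.25.
Equilibrium price: P = 86 − 2·17.75 = 50.5.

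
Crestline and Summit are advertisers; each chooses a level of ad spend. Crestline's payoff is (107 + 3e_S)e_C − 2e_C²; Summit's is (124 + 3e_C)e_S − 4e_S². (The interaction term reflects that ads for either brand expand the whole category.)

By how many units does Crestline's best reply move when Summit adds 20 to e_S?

15

Expanding Crestline's payoff: 107e_C + 3e_Se_C − 2e_C².
∂π/∂e_C = 107 + 3e_S − 4e_C = 0, so e_C = 26.75 + 0.75e_S.
The reaction-function slope is 0.75, so a 20-unit rise in e_S moves e_C by 0.75 × 20 = 15. Crestline's best response rises — the actions are strategic complements.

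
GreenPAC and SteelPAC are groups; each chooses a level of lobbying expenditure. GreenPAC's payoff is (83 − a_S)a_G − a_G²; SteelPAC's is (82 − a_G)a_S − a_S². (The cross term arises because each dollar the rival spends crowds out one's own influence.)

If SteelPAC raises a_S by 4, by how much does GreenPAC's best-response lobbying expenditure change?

-2

Expanding GreenPAC's payoff: 83a_G − a_Sa_G − a_G².
∂π/∂a_G = 83 − a_S − 2a_G = 0, so a_G = 41.5 − 0.5a_S.
The reaction-function slope is −0.5, so a 4-unit rise in a_S moves a_G by −0.5 × 4 = −2. GreenPAC's best response falls — the actions are strategic substitutes.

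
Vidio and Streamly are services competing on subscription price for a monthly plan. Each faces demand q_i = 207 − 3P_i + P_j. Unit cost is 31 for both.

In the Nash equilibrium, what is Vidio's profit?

2523

Vidio's profit: π = (P_{Vidio} − 31)(207 − 3P_{Vidio} + P_{Streamly}).
∂π/∂P_{Vidio} = 300 − 6P_{Vidio} + P_{Streamly} = 0 ⇒ P_{Vidio} = 50 + (1/6)P_{Streamly}.
Setting P_{Vidio} = P_{Streamly} in the reaction function: P_{Vidio} = 50 + (1/6)P_{Vidio}, so P_{Vidio} = 50 / (5/6) = 60.
q_{Vidio} = 207 − 3·60 + 60 = 87.
Profit = (60 − 31)·87 = 2523.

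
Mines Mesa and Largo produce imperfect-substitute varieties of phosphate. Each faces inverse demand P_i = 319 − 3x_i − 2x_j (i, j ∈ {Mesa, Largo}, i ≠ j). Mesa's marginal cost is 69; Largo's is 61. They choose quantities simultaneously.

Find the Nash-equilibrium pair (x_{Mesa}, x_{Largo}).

30.75, 32.75

Mine Mesa's profit: π = x_{Mesa}(319 − 3x_{Mesa} − 2x_{Largo}) − 69x_{Mesa}.
∂π/∂x_{Mesa} = 250 − 6x_{Mesa} − 2x_{Largo} = 0 ⇒ x_{Mesa} = 125/3 − (1/3)x_{Largo}.
Similarly x_{Largo} = 43 − (1/3)x_{Mesa}.
Plugging x_{Largo} into Mesa's best response: x_{Mesa} = 125/3 − (1/3)(43 − (1/3)x_{Mesa}) ⇒ (8/9)x_{Mesa} = 82/3, so x_{Mesa} = 30.75.
Then x_{Largo} = 43 − (1/3)·30.75 = 32.75.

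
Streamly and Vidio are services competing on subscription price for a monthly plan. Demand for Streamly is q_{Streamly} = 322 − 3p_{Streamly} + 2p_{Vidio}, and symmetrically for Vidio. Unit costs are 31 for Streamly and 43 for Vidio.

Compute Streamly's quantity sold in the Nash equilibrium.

225

Streamly's profit: π = (p_{Streamly} − 31)(322 − 3p_{Streamly} + 2p_{Vidio}).
∂π/∂p_{Streamly} = 415 − 6p_{Streamly} + 2p_{Vidio} = 0 ⇒ p_{Streamly} = 415/6 + (1/3)p_{Vidio}.
Similarly p_{Vidio} = 451/6 + (1/3)p_{Streamly}.
Solving the two reaction functions simultaneously: (1 − (1/3)(1/3))p_{Streamly} = 415/6 + (1/3)·(451/6), so (8/9)p_{Streamly} = 848/9 and p_{Streamly} = 106.
Then p_{Vidio} = 451/6 + (1/3)·106 = 110.5.
q_{Streamly} = 322 − 3·106 + 2·110.5 = 225.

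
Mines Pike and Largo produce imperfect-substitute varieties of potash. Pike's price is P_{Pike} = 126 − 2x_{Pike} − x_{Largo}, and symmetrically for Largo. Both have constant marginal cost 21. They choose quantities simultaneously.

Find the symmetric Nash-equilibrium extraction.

21

Mine Pike's profit: π = x_{Pike}(126 − 2x_{Pike} − x_{Largo}) − 21x_{Pike}.
∂π/∂x_{Pike} = 105 − 4x_{Pike} − x_{Largo} = 0 ⇒ x_{Pike} = 26.25 − 0.25x_{Largo}.
Setting x_{Pike} = x_{Largo} in the reaction function: x_{Pike} = 26.25 − 0.25x_{Pike}, so x_{Pike} = 26.25 / 1.25 = 21.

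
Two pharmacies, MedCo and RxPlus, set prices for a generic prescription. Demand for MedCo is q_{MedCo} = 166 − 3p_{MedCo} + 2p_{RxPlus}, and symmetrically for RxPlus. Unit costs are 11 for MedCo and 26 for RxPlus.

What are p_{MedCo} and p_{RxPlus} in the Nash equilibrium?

52.5625, 58.1875

MedCo's profit: π = (p_{MedCo} − 11)(166 − 3p_{MedCo} + 2p_{RxPlus}).
∂π/∂p_{MedCo} = 199 − 6p_{MedCo} + 2p_{RxPlus} = 0 ⇒ p_{MedCo} = 199/6 + (1/3)p_{RxPlus}.
Similarly p_{RxPlus} = 122/3 + (1/3)p_{MedCo}.
Plugging p_{RxPlus} into MedCo's best response: p_{MedCo} = 199/6 + (1/3)(122/3 + (1/3)p_{MedCo}) ⇒ (8/9)p_{MedCo} = 841/18, so p_{MedCo} = 52.5625.
Then p_{RxPlus} = 122/3 + (1/3)·52.5625 = 58.1875.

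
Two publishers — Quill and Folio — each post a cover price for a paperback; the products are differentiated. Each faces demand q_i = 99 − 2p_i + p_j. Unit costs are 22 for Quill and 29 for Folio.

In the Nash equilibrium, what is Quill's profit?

1415.12

Quill's profit: π = (p_{Quill} − 22)(99 − 2p_{Quill} + p_{Folio}).
∂π/∂p_{Quill} = 143 − 4p_{Quill} + p_{Folio} = 0 ⇒ p_{Quill} = 35.75 + 0.25p_{Folio}.
Similarly p_{Folio} = 39.25 + 0.25p_{Quill}.
Plugging p_{Folio} into Quill's best response: p_{Quill} = 35.75 + 0.25(39.25 + 0.25p_{Quill}) ⇒ 0.9375p_{Quill} = 45.5625, so p_{Quill} = 48.6.
Then p_{Folio} = 39.25 + 0.25·48.6 = 51.4.
q_{Quill} = 99 − 2·48.6 + 51.4 = 53.2.
Profit = (48.6 − 22)·53.2 = 1415.12.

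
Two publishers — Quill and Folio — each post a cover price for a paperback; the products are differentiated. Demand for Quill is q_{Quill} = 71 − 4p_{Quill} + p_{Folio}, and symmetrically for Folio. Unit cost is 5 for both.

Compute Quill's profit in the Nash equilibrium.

256

Quill's profit: π = (p_{Quill} − 5)(71 − 4p_{Quill} + p_{Folio}).
∂π/∂p_{Quill} = 91 − 8p_{Quill} + p_{Folio} = 0 ⇒ p_{Quill} = 11.375 + 0.125p_{Folio}.
The game is symmetric, so in equilibrium p_{Folio} = p_{Quill}: the reaction function gives 0.875p_{Quill} = 11.375, hence p_{Quill} = 13.
q_{Quill} = 71 − 4·13 + 13 = 32.
Profit = (13 − 5)·32 = 256.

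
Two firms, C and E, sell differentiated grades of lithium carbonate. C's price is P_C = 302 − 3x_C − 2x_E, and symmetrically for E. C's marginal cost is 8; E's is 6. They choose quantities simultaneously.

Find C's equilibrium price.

Firm C's profit: π = x_C(302 − 3x_C − 2x_E) − 8x_C.
∂π/∂x_C = 294 − 6x_C − 2x_E = 0 ⇒ x_C = 49 − (1/3)x_E.
Similarly x_E = 148/3 − (1/3)x_C.
Substituting the second reaction function into the first: x_C = 49 − (1/3)(148/3 − (1/3)x_C), which gives (8/9)x_C = 293/9 ⇒ x_C = 36.625.
Then x_E = 148/3 − (1/3)·36.625 = 37.125.
P_C = 302 − 3·36.625 − 2·37.125 = 117.875.

117.875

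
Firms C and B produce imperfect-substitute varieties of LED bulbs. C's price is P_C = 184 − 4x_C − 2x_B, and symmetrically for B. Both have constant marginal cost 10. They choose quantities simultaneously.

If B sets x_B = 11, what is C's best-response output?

19

Firm C's profit: π = x_C(184 − 4x_C − 2x_B) − 10x_C.
∂π/∂x_C = 174 − 8x_C − 2x_B = 0 ⇒ x_C = 21.75 − 0.25x_B.
At x_B = 11: x_C = 21.75 − 0.25·11 = 19.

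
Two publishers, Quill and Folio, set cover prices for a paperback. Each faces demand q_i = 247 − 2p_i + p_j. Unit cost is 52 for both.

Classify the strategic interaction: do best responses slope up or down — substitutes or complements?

Quill's profit: π = (p_{Quill} − 52)(247 − 2p_{Quill} + p_{Folio}).
∂π/∂p_{Quill} = 351 − 4p_{Quill} + p_{Folio} = 0 ⇒ p_{Quill} = 87.75 + 0.25p_{Folio}.
The best-response slope dp_{Quill}/dp_{Folio} = 0.25 > 0: the reaction function is upward-sloping, so the choices are strategic complements.

strategic complements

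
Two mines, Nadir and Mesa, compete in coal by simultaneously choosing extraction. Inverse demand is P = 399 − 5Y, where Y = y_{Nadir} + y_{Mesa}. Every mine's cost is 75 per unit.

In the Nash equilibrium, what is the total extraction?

Mine Nadir's profit: π = y_{Nadir}(399 − 5(y_{Nadir} + y_{Mesa})) − 75y_{Nadir}.
∂π/∂y_{Nadir} = 324 − 10y_{Nadir} − 5y_{Mesa} = 0, so y_{Nadir} = 32.4 − 0.5y_{Mesa}.
Setting y_{Nadir} = y_{Mesa} in the reaction function: y_{Nadir} = 32.4 − 0.5y_{Nadir}, so y_{Nadir} = 32.4 / 1.5 = 21.6.
Total extraction: 21.6 + 21.6 = 43.2.

43.2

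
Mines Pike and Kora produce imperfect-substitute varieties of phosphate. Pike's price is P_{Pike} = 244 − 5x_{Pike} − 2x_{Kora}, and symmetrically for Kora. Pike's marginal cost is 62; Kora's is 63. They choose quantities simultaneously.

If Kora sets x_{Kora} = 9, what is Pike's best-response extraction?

16.4

Mine Pike's profit: π = x_{Pike}(244 − 5x_{Pike} − 2x_{Kora}) − 62x_{Pike}.
∂π/∂x_{Pike} = 182 − 10x_{Pike} − 2x_{Kora} = 0 ⇒ x_{Pike} = 18.2 − 0.2x_{Kora}.
At x_{Kora} = 9: x_{Pike} = 18.2 − 0.2·9 = 16.4.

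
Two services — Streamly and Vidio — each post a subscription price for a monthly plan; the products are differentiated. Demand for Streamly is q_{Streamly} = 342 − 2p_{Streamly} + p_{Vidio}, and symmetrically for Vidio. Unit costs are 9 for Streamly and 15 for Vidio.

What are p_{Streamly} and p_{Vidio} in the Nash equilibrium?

120.8, 123.2

Streamly's profit: π = (p_{Streamly} − 9)(342 − 2p_{Streamly} + p_{Vidio}).
∂π/∂p_{Streamly} = 360 − 4p_{Streamly} + p_{Vidio} = 0 ⇒ p_{Streamly} = 90 + 0.25p_{Vidio}.
Similarly p_{Vidio} = 93 + 0.25p_{Streamly}.
Plugging p_{Vidio} into Streamly's best response: p_{Streamly} = 90 + 0.25(93 + 0.25p_{Streamly}) ⇒ 0.9375p_{Streamly} = 113.25, so p_{Streamly} = 120.8.
Then p_{Vidio} = 93 + 0.25·120.8 = 123.2.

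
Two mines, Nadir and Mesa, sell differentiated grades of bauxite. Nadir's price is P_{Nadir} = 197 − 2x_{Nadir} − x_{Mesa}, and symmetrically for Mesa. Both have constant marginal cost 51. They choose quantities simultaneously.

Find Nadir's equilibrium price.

109.4

Mine Nadir's profit: π = x_{Nadir}(197 − 2x_{Nadir} − x_{Mesa}) − 51x_{Nadir}.
∂π/∂x_{Nadir} = 146 − 4x_{Nadir} − x_{Mesa} = 0 ⇒ x_{Nadir} = 36.5 − 0.25x_{Mesa}.
By symmetry x_{Mesa} = x_{Nadir}; substituting into the reaction function, 1.25x_{Nadir} = 36.5 and x_{Nadir} = 29.2.
P_{Nadir} = 197 − 2·29.2 − 29.2 = 109.4.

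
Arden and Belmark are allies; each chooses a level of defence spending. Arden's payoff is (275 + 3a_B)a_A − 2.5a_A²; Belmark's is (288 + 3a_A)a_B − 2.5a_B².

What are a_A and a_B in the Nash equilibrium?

Expanding Arden's payoff: 275a_A + 3a_Ba_A − 2.5a_A².
∂π/∂a_A = 275 + 3a_B − 5a_A = 0, so a_A = 55 + 0.6a_B.
Likewise for Belmark: a_B = 57.6 + 0.6a_A.
Substituting the second reaction function into the first: a_A = 55 + 0.6(57.6 + 0.6a_A), which gives 0.64a_A = 89.56 ⇒ a_A = 139.9375.
Then a_B = 57.6 + 0.6·139.9375 = 141.5625.

139.9375, 141.5625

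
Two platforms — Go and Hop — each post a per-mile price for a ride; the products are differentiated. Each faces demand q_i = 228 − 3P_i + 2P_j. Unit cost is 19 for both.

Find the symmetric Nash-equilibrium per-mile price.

71.25

Go's profit: π = (P_{Go} − 19)(228 − 3P_{Go} + 2P_{Hop}).
∂π/∂P_{Go} = 285 − 6P_{Go} + 2P_{Hop} = 0 ⇒ P_{Go} = 47.5 + (1/3)P_{Hop}.
By symmetry P_{Hop} = P_{Go}; substituting into the reaction function, (2/3)P_{Go} = 47.5 and P_{Go} = 71.25.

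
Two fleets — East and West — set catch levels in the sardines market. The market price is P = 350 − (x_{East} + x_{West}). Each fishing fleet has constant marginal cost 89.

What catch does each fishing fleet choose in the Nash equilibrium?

87

Fishing fleet East's profit: π = x_{East}(350 − (x_{East} + x_{West})) − 89x_{East}.
∂π/∂x_{East} = 261 − 2x_{East} − x_{West} = 0, so x_{East} = 130.5 − 0.5x_{West}.
By symmetry x_{West} = x_{East}; substituting into the reaction function, 1.5x_{East} = 130.5 and x_{East} = 87.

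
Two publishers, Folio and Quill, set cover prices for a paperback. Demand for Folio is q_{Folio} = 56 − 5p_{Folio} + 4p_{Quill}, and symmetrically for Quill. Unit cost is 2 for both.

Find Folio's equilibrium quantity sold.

Folio's profit: π = (p_{Folio} − 2)(56 − 5p_{Folio} + 4p_{Quill}).
∂π/∂p_{Folio} = 66 − 10p_{Folio} + 4p_{Quill} = 0 ⇒ p_{Folio} = 6.6 + 0.4p_{Quill}.
By symmetry p_{Quill} = p_{Folio}; substituting into the reaction function, 0.6p_{Folio} = 6.6 and p_{Folio} = 11.
q_{Folio} = 56 − 5·11 + 4·11 = 45.

45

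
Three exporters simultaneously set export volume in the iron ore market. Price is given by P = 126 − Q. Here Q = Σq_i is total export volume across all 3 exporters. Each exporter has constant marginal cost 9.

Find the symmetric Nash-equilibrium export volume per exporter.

A representative exporter's profit is π_i = q_i(126 − Q) − 9q_i, with Q = q_i + Σ_{j≠i} q_j.
First-order condition: 117 − 2q_i − Σ_{j≠i} q_j = 0.
Imposing symmetry (q_j = q for all j) turns Σ_{j≠i} q_j into 2q, so 117 = 4q and q = 29.25.

29.25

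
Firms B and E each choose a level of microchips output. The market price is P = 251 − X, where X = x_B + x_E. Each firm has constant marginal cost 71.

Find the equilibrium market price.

131

Firm B's profit: π = x_B(251 − (x_B + x_E)) − 71x_B.
∂π/∂x_B = 180 − 2x_B − x_E = 0, so x_B = 90 − 0.5x_E.
Setting x_B = x_E in the reaction function: x_B = 90 − 0.5x_B, so x_B = 90 / 1.5 = 60.
Equilibrium price: P = 251 − 120 = 131.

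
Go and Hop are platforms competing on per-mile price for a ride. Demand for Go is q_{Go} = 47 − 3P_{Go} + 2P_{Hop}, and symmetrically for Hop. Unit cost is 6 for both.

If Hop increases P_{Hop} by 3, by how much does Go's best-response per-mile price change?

1

Go's profit: π = (P_{Go} − 6)(47 − 3P_{Go} + 2P_{Hop}).
∂π/∂P_{Go} = 65 − 6P_{Go} + 2P_{Hop} = 0 ⇒ P_{Go} = 65/6 + (1/3)P_{Hop}.
The reaction-function slope is 1/3, so a 3-unit rise in P_{Hop} moves P_{Go} by 1/3 × 3 = 1. Go's best response rises — the actions are strategic complements.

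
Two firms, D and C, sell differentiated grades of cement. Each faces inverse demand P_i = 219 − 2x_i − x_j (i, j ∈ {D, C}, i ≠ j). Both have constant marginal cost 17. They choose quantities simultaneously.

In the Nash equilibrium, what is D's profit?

Firm D's profit: π = x_D(219 − 2x_D − x_C) − 17x_D.
∂π/∂x_D = 202 − 4x_D − x_C = 0 ⇒ x_D = 50.5 − 0.25x_C.
Setting x_D = x_C in the reaction function: x_D = 50.5 − 0.25x_D, so x_D = 50.5 / 1.25 = 40.4.
P_D = 219 − 2·40.4 − 40.4 = 97.8.
Profit = (97.8 − 17)·40.4 = 3264.32.

3264.32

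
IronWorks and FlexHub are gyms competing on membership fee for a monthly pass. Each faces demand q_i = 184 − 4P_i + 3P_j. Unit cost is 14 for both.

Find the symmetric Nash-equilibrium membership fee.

IronWorks's profit: π = (P_{IronWorks} − 14)(184 − 4P_{IronWorks} + 3P_{FlexHub}).
∂π/∂P_{IronWorks} = 240 − 8P_{IronWorks} + 3P_{FlexHub} = 0 ⇒ P_{IronWorks} = 30 + 0.375P_{FlexHub}.
By symmetry P_{FlexHub} = P_{IronWorks}; substituting into the reaction function, 0.625P_{IronWorks} = 30 and P_{IronWorks} = 48.

48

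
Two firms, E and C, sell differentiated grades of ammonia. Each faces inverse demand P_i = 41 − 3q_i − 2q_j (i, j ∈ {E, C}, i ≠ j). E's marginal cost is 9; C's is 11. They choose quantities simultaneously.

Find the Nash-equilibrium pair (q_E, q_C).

Firm E's profit: π = q_E(41 − 3q_E − 2q_C) − 9q_E.
∂π/∂q_E = 32 − 6q_E − 2q_C = 0 ⇒ q_E = 16/3 − (1/3)q_C.
Similarly q_C = 5 − (1/3)q_E.
Substituting the second reaction function into the first: q_E = 16/3 − (1/3)(5 − (1/3)q_E), which gives (8/9)q_E = 11/3 ⇒ q_E = 4.125.
Then q_C = 5 − (1/3)·4.125 = 3.625.

4.125, 3.625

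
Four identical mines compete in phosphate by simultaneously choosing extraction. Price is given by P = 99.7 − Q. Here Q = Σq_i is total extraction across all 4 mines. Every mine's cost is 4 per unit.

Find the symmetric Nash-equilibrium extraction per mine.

A representative mine's profit is π_i = q_i(99.7 − Q) − 4q_i, with Q = q_i + Σ_{j≠i} q_j.
First-order condition: 95.7 − 2q_i − Σ_{j≠i} q_j = 0.
With identical mines, set every q_j = q: then 95.7 − 2q − 3q = 0, i.e. q = 95.7/5 = 19.14.

19.14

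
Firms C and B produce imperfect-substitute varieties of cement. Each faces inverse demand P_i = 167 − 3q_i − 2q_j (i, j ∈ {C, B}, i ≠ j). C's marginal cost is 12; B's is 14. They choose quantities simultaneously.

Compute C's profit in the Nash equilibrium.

Firm C's profit: π = q_C(167 − 3q_C − 2q_B) − 12q_C.
∂π/∂q_C = 155 − 6q_C − 2q_B = 0 ⇒ q_C = 155/6 − (1/3)q_B.
Similarly q_B = 25.5 − (1/3)q_C.
Plugging q_B into C's best response: q_C = 155/6 − (1/3)(25.5 − (1/3)q_C) ⇒ (8/9)q_C = 52/3, so q_C = 19.5.
Then q_B = 25.5 − (1/3)·19.5 = 19.
P_C = 167 − 3·19.5 − 2·19 = 70.5.
Profit = (70.5 − 12)·19.5 = 1140.75.

1140.75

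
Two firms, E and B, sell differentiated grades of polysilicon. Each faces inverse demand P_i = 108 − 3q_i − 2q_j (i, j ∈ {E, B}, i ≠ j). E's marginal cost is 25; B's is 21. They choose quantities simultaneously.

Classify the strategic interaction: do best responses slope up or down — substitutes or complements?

Firm E's profit: π = q_E(108 − 3q_E − 2q_B) − 25q_E.
∂π/∂q_E = 83 − 6q_E − 2q_B = 0 ⇒ q_E = 83/6 − (1/3)q_B.
The best-response slope dq_E/dq_B = −1/3 < 0: the reaction function is downward-sloping, so the choices are strategic substitutes.

strategic substitutes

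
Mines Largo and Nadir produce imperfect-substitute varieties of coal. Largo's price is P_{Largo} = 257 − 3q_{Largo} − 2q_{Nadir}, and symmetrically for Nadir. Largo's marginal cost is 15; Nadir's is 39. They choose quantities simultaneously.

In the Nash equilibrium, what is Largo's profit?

3024.1875

Mine Largo's profit: π = q_{Largo}(257 − 3q_{Largo} − 2q_{Nadir}) − 15q_{Largo}.
∂π/∂q_{Largo} = 242 − 6q_{Largo} − 2q_{Nadir} = 0 ⇒ q_{Largo} = 121/3 − (1/3)q_{Nadir}.
Similarly q_{Nadir} = 109/3 − (1/3)q_{Largo}.
Solving the two reaction functions simultaneously: (1 − (−1/3)(−1/3))q_{Largo} = 121/3 − (1/3)·(109/3), so (8/9)q_{Largo} = 254/9 and q_{Largo} = 31.75.
Then q_{Nadir} = 109/3 − (1/3)·31.75 = 25.75.
P_{Largo} = 257 − 3·31.75 − 2·25.75 = 110.25.
Profit = (110.25 − 15)·31.75 = 3024.1875.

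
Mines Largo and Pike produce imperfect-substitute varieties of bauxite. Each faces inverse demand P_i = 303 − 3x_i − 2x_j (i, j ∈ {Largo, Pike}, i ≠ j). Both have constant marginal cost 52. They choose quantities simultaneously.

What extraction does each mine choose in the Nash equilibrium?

31.375

Mine Largo's profit: π = x_{Largo}(303 − 3x_{Largo} − 2x_{Pike}) − 52x_{Largo}.
∂π/∂x_{Largo} = 251 − 6x_{Largo} − 2x_{Pike} = 0 ⇒ x_{Largo} = 251/6 − (1/3)x_{Pike}.
Setting x_{Largo} = x_{Pike} in the reaction function: x_{Largo} = 251/6 − (1/3)x_{Largo}, so x_{Largo} = (251/6) / (4/3) = 31.375.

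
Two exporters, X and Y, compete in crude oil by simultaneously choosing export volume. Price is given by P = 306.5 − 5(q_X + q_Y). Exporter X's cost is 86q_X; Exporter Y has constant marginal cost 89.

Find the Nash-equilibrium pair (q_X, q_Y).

Exporter X's profit: π = q_X(306.5 − 5(q_X + q_Y)) − 86q_X.
∂π/∂q_X = 220.5 − 10q_X − 5q_Y = 0, so q_X = 22.05 − 0.5q_Y.
By the same steps for Y: q_Y = 21.75 − 0.5q_X.
Plugging q_Y into X's best response: q_X = 22.05 − 0.5(21.75 − 0.5q_X) ⇒ 0.75q_X = 11.175, so q_X = 14.9.
Then q_Y = 21.75 − 0.5·14.9 = 14.3.

14.9, 14.3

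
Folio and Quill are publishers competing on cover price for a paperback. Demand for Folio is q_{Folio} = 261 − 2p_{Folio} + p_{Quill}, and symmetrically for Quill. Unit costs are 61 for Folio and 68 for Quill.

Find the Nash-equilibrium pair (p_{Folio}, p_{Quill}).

Folio's profit: π = (p_{Folio} − 61)(261 − 2p_{Folio} + p_{Quill}).
∂π/∂p_{Folio} = 383 − 4p_{Folio} + p_{Quill} = 0 ⇒ p_{Folio} = 95.75 + 0.25p_{Quill}.
Similarly p_{Quill} = 99.25 + 0.25p_{Folio}.
Substituting the second reaction function into the first: p_{Folio} = 95.75 + 0.25(99.25 + 0.25p_{Folio}), which gives 0.9375p_{Folio} = 120.5625 ⇒ p_{Folio} = 128.6.
Then p_{Quill} = 99.25 + 0.25·128.6 = 131.4.

128.6, 131.4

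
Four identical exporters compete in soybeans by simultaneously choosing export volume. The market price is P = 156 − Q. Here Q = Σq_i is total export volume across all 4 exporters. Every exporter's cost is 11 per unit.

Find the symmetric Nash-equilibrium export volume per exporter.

29

A representative exporter's profit is π_i = q_i(156 − Q) − 11q_i, with Q = q_i + Σ_{j≠i} q_j.
First-order condition: 145 − 2q_i − Σ_{j≠i} q_j = 0.
With identical exporters, set every q_j = q: then 145 − 2q − 3q = 0, i.e. q = 145/5 = 29.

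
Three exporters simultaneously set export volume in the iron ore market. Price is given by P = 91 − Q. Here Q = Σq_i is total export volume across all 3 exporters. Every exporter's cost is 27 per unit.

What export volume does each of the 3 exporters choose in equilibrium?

A representative exporter's profit is π_i = q_i(91 − Q) − 27q_i, with Q = q_i + Σ_{j≠i} q_j.
First-order condition: 64 − 2q_i − Σ_{j≠i} q_j = 0.
With identical exporters, set every q_j = q: then 64 − 2q − 2q = 0, i.e. q = 64/4 = 16.

16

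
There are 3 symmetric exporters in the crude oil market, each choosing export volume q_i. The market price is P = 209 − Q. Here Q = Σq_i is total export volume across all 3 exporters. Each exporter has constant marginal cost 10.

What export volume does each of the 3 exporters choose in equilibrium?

49.75

A representative exporter's profit is π_i = q_i(209 − Q) − 10q_i, with Q = q_i + Σ_{j≠i} q_j.
First-order condition: 199 − 2q_i − Σ_{j≠i} q_j = 0.
Imposing symmetry (q_j = q for all j) turns Σ_{j≠i} q_j into 2q, so 199 = 4q and q = 49.75.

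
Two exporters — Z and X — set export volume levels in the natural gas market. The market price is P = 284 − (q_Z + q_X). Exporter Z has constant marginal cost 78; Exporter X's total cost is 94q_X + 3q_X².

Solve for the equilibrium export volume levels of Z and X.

Exporter Z's profit: π = q_Z(284 − (q_Z + q_X)) − 78q_Z.
∂π/∂q_Z = 206 − 2q_Z − q_X = 0, so q_Z = 103 − 0.5q_X.
For X: ∂π/∂q_X = 190 − 8q_X − q_Z = 0 ⇒ q_X = 23.75 − 0.125q_Z.
Substituting the second reaction function into the first: q_Z = 103 − 0.5(23.75 − 0.125q_Z), which gives 0.9375q_Z = 91.125 ⇒ q_Z = 97.2.
Then q_X = 23.75 − 0.125·97.2 = 11.6.

97.2, 11.6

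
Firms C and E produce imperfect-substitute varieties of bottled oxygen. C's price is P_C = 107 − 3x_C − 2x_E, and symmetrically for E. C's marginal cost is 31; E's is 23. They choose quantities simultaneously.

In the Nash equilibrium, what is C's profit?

243

Firm C's profit: π = x_C(107 − 3x_C − 2x_E) − 31x_C.
∂π/∂x_C = 76 − 6x_C − 2x_E = 0 ⇒ x_C = 38/3 − (1/3)x_E.
Similarly x_E = 14 − (1/3)x_C.
Substituting the second reaction function into the first: x_C = 38/3 − (1/3)(14 − (1/3)x_C), which gives (8/9)x_C = 8 ⇒ x_C = 9.
Then x_E = 14 − (1/3)·9 = 11.
P_C = 107 − 3·9 − 2·11 = 58.
Profit = (58 − 31)·9 = 243.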